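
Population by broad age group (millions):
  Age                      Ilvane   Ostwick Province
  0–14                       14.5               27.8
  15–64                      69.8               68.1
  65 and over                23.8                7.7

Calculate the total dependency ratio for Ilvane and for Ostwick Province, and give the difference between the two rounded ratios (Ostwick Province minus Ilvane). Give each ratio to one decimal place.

Ilvane: (14.5 + 23.8) / 69.8 × 100 = 38.3 / 69.8 × 100 = 54.9
Ostwick Province: (27.8 + 7.7) / 68.1 × 100 = 35.5 / 68.1 × 100 = 52.1

Ilvane: 54.9
Ostwick Province: 52.1
Difference: -2.8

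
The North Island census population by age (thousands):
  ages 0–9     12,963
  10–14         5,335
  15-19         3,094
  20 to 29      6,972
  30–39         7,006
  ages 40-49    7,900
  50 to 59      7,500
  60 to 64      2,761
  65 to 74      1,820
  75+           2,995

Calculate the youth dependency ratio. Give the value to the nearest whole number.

Youth dependency ratio: 52

0–14: 12,963 + 5,335 = 18,298
15–64: 3,094 + 6,972 + 7,006 + 7,900 + 7,500 + 2,761 = 35,233
65+: 1,820 + 2,995 = 4,815
Youth dependency ratio = 18,298 / 35,233 × 100 = 52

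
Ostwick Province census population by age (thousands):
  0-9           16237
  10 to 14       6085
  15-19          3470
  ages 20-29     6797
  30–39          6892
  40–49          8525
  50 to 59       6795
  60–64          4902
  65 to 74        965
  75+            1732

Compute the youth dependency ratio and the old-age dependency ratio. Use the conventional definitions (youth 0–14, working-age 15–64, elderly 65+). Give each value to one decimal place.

Youth dependency ratio: 59.7
Old-age dependency ratio: 7.2

0–14: 16237 + 6085 = 22322
15–64: 3470 + 6797 + 6892 + 8525 + 6795 + 4902 = 37381
65+: 965 + 1732 = 2697
Youth dependency ratio = 22322 / 37381 × 100 = 59.7
Old-age dependency ratio = 2697 / 37381 × 100 = 7.2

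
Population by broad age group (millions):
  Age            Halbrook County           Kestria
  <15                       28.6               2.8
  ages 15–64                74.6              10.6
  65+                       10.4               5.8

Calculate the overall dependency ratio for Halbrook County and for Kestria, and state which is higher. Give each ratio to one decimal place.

Halbrook County: 52.3
Kestria: 81.1
Higher: Kestria

Halbrook County: (28.6 + 10.4) / 74.6 × 100 = 39.0 / 74.6 × 100 = 52.3
Kestria: (2.8 + 5.8) / 10.6 × 100 = 8.6 / 10.6 × 100 = 81.1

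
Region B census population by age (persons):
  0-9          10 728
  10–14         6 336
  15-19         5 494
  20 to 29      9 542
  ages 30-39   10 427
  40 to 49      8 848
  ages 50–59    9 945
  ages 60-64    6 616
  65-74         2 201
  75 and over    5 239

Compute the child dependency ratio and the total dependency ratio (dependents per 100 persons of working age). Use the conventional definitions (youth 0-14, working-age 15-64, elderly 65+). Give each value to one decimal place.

0–14: 10 728 + 6 336 = 17 064
15–64: 5 494 + 9 542 + 10 427 + 8 848 + 9 945 + 6 616 = 50 872
65+: 2 201 + 5 239 = 7 440
Youth dependency ratio = 17 064 / 50 872 × 100 = 33.5
Total dependency ratio = (17 064 + 7 440) / 50 872 × 100 = 24 504 / 50 872 × 100 = 48.2

Youth dependency ratio: 33.5
Total dependency ratio: 48.2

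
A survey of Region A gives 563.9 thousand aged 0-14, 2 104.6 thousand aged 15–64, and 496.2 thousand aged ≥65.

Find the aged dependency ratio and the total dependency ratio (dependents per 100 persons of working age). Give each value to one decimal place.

Old-age dependency ratio: 23.6
Total dependency ratio: 50.4

Old-age dependency ratio = 496.2 / 2 104.6 × 100 = 23.6
Total dependency ratio = (563.9 + 496.2) / 2 104.6 × 100 = 1 060.1 / 2 104.6 × 100 = 50.4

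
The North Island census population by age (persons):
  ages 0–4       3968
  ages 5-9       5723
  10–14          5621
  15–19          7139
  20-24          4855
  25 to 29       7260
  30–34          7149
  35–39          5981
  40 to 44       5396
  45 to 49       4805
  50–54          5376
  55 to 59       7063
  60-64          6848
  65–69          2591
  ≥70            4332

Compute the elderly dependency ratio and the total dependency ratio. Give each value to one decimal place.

Old-age dependency ratio: 11.2
Total dependency ratio: 35.9

0–14: 3968 + 5723 + 5621 = 15312
15–64: 7139 + 4855 + 7260 + 7149 + 5981 + 5396 + 4805 + 5376 + 7063 + 6848 = 61872
65+: 2591 + 4332 = 6923
Old-age dependency ratio = 6923 / 61872 × 100 = 11.2
Total dependency ratio = (15312 + 6923) / 61872 × 100 = 22235 / 61872 × 100 = 35.9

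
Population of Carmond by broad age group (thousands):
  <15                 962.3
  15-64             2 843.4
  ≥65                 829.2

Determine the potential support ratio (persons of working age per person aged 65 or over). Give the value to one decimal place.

Potential support ratio: 3.4

Potential support ratio = 2 843.4 / 829.2 = 3.4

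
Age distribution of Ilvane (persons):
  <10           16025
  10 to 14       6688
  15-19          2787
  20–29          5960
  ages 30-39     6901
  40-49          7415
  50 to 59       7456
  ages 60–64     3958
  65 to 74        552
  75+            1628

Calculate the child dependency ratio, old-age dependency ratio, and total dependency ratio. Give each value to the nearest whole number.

Youth dependency ratio: 66
Old-age dependency ratio: 6
Total dependency ratio: 72

0–14: 16025 + 6688 = 22713
15–64: 2787 + 5960 + 6901 + 7415 + 7456 + 3958 = 34477
65+: 552 + 1628 = 2180
Youth dependency ratio = 22713 / 34477 × 100 = 66
Old-age dependency ratio = 2180 / 34477 × 100 = 6
Total dependency ratio = (22713 + 2180) / 34477 × 100 = 24893 / 34477 × 100 = 72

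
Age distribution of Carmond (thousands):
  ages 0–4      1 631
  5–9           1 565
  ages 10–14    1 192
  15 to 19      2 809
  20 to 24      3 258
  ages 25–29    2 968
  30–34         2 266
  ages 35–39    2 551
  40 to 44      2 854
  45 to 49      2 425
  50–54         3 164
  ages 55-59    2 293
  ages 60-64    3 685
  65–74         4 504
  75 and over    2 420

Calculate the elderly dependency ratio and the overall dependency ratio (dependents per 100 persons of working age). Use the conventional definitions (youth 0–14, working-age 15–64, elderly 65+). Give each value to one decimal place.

Old-age dependency ratio: 24.5
Total dependency ratio: 40.0

0–14: 1 631 + 1 565 + 1 192 = 4 388
15–64: 2 809 + 3 258 + 2 968 + 2 266 + 2 551 + 2 854 + 2 425 + 3 164 + 2 293 + 3 685 = 28 273
65+: 4 504 + 2 420 = 6 924
Old-age dependency ratio = 6 924 / 28 273 × 100 = 24.5
Total dependency ratio = (4 388 + 6 924) / 28 273 × 100 = 11 312 / 28 273 × 100 = 40.0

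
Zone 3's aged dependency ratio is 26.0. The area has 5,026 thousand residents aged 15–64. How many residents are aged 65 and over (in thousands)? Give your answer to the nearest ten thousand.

Old-age dependency ratio = elderly / working-age × 100
26.0 = E / 5,026 × 100
⇒ 1,310

Aged 65 and over: 1,310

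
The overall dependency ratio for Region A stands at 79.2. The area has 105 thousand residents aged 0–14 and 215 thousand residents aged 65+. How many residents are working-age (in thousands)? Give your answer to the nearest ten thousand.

Total dependency ratio = (youth + elderly) / working-age × 100
79.2 = (105 + 215) / W × 100
⇒ 400

Working-age: 400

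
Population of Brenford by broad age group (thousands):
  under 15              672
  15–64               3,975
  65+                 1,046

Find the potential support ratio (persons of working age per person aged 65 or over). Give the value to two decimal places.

Potential support ratio = 3,975 / 1,046 = 3.80

Potential support ratio: 3.80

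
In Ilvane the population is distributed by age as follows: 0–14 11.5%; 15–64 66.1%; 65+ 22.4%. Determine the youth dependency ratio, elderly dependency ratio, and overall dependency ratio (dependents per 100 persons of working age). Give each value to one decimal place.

Youth dependency ratio: 17.4
Old-age dependency ratio: 33.9
Total dependency ratio: 51.3

Youth dependency ratio = 11.5 / 66.1 × 100 = 17.4
Old-age dependency ratio = 22.4 / 66.1 × 100 = 33.9
Total dependency ratio = (11.5 + 22.4) / 66.1 × 100 = 33.9 / 66.1 × 100 = 51.3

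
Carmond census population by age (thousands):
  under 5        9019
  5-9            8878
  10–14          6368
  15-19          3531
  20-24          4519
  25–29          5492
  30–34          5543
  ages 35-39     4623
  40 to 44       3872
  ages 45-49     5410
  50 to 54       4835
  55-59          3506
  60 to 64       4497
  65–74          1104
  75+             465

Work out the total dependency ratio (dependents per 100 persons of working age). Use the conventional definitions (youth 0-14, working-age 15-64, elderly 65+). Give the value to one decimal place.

Total dependency ratio: 56.4

0–14: 9019 + 8878 + 6368 = 24265
15–64: 3531 + 4519 + 5492 + 5543 + 4623 + 3872 + 5410 + 4835 + 3506 + 4497 = 45828
65+: 1104 + 465 = 1569
Total dependency ratio = (24265 + 1569) / 45828 × 100 = 25834 / 45828 × 100 = 56.4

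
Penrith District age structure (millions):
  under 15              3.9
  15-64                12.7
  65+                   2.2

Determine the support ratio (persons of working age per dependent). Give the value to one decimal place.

Support ratio = 12.7 / (3.9 + 2.2) = 12.7 / 6.1 = 2.1

Support ratio: 2.1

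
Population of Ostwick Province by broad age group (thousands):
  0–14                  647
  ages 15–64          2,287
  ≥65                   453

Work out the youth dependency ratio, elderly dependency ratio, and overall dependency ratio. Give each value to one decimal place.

Youth dependency ratio = 647 / 2,287 × 100 = 28.3
Old-age dependency ratio = 453 / 2,287 × 100 = 19.8
Total dependency ratio = (647 + 453) / 2,287 × 100 = 1,100 / 2,287 × 100 = 48.1

Youth dependency ratio: 28.3
Old-age dependency ratio: 19.8
Total dependency ratio: 48.1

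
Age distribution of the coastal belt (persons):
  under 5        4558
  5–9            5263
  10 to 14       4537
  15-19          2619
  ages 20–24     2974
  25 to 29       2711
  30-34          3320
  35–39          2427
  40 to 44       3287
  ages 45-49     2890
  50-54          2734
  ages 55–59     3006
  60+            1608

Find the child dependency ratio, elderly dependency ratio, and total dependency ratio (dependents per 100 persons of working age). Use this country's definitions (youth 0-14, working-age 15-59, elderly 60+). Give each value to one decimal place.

Youth dependency ratio: 55.3
Old-age dependency ratio: 6.2
Total dependency ratio: 61.5

0–14: 4558 + 5263 + 4537 = 14358
15–59: 2619 + 2974 + 2711 + 3320 + 2427 + 3287 + 2890 + 2734 + 3006 = 25968
60+: 1608
Youth dependency ratio = 14358 / 25968 × 100 = 55.3
Old-age dependency ratio = 1608 / 25968 × 100 = 6.2
Total dependency ratio = (14358 + 1608) / 25968 × 100 = 15966 / 25968 × 100 = 61.5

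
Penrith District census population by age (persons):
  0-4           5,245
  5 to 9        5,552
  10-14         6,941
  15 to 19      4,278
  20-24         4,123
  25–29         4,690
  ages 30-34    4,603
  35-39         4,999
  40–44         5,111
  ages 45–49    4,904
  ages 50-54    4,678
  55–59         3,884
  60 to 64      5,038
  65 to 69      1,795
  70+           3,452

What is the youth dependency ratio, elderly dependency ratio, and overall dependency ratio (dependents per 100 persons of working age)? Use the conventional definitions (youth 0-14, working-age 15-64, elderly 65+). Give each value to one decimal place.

Youth dependency ratio: 38.3
Old-age dependency ratio: 11.3
Total dependency ratio: 49.6

0–14: 5,245 + 5,552 + 6,941 = 17,738
15–64: 4,278 + 4,123 + 4,690 + 4,603 + 4,999 + 5,111 + 4,904 + 4,678 + 3,884 + 5,038 = 46,308
65+: 1,795 + 3,452 = 5,247
Youth dependency ratio = 17,738 / 46,308 × 100 = 38.3
Old-age dependency ratio = 5,247 / 46,308 × 100 = 11.3
Total dependency ratio = (17,738 + 5,247) / 46,308 × 100 = 22,985 / 46,308 × 100 = 49.6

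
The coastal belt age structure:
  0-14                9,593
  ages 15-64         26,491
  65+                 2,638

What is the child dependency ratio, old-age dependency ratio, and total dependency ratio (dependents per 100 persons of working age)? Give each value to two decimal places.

Youth dependency ratio = 9,593 / 26,491 × 100 = 36.21
Old-age dependency ratio = 2,638 / 26,491 × 100 = 9.96
Total dependency ratio = (9,593 + 2,638) / 26,491 × 100 = 12,231 / 26,491 × 100 = 46.17

Youth dependency ratio: 36.21
Old-age dependency ratio: 9.96
Total dependency ratio: 46.17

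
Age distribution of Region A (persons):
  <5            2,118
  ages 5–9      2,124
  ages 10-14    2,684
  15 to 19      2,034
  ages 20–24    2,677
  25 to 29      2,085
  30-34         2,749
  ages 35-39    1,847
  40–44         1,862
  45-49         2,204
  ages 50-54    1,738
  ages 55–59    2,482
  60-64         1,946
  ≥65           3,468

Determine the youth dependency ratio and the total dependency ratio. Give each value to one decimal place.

Youth dependency ratio: 32.0
Total dependency ratio: 48.1

0–14: 2,118 + 2,124 + 2,684 = 6,926
15–64: 2,034 + 2,677 + 2,085 + 2,749 + 1,847 + 1,862 + 2,204 + 1,738 + 2,482 + 1,946 = 21,624
65+: 3,468
Youth dependency ratio = 6,926 / 21,624 × 100 = 32.0
Total dependency ratio = (6,926 + 3,468) / 21,624 × 100 = 10,394 / 21,624 × 100 = 48.1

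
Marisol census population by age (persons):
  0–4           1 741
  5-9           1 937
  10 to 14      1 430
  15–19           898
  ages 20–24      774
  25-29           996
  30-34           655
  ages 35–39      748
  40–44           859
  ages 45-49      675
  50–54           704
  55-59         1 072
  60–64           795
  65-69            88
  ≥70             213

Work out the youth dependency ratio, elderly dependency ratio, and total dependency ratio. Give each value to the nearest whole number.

Youth dependency ratio: 62
Old-age dependency ratio: 4
Total dependency ratio: 66

0–14: 1 741 + 1 937 + 1 430 = 5 108
15–64: 898 + 774 + 996 + 655 + 748 + 859 + 675 + 704 + 1 072 + 795 = 8 176
65+: 88 + 213 = 301
Youth dependency ratio = 5 108 / 8 176 × 100 = 62
Old-age dependency ratio = 301 / 8 176 × 100 = 4
Total dependency ratio = (5 108 + 301) / 8 176 × 100 = 5 409 / 8 176 × 100 = 66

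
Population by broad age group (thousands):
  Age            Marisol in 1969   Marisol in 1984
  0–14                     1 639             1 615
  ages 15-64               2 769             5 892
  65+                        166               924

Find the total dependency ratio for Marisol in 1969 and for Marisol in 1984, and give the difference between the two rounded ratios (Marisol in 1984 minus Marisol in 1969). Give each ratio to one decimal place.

Marisol in 1969: (1 639 + 166) / 2 769 × 100 = 1 805 / 2 769 × 100 = 65.2
Marisol in 1984: (1 615 + 924) / 5 892 × 100 = 2 539 / 5 892 × 100 = 43.1

Marisol in 1969: 65.2
Marisol in 1984: 43.1
Difference: -22.1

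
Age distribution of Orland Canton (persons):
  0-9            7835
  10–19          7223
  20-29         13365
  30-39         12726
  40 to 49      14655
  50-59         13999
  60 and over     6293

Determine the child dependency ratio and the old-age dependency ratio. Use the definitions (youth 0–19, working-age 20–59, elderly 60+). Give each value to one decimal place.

Youth dependency ratio: 27.5
Old-age dependency ratio: 11.5

0–19: 7835 + 7223 = 15058
20–59: 13365 + 12726 + 14655 + 13999 = 54745
60+: 6293
Youth dependency ratio = 15058 / 54745 × 100 = 27.5
Old-age dependency ratio = 6293 / 54745 × 100 = 11.5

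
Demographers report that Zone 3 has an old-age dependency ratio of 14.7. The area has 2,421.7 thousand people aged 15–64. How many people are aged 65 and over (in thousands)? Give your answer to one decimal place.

Aged 65 and over: 356.0

Old-age dependency ratio = elderly / working-age × 100
14.7 = E / 2,421.7 × 100
⇒ 356.0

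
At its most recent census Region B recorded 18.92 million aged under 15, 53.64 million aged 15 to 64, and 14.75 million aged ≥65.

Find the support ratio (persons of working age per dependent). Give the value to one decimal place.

Support ratio: 1.6

Support ratio = 53.64 / (18.92 + 14.75) = 53.64 / 33.67 = 1.6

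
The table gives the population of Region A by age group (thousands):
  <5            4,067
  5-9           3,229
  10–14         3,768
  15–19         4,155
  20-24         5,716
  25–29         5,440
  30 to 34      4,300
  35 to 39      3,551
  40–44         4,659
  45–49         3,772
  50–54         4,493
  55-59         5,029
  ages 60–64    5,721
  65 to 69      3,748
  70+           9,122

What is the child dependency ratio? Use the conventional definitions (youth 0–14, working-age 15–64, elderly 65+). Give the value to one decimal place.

0–14: 4,067 + 3,229 + 3,768 = 11,064
15–64: 4,155 + 5,716 + 5,440 + 4,300 + 3,551 + 4,659 + 3,772 + 4,493 + 5,029 + 5,721 = 46,836
65+: 3,748 + 9,122 = 12,870
Youth dependency ratio = 11,064 / 46,836 × 100 = 23.6

Youth dependency ratio: 23.6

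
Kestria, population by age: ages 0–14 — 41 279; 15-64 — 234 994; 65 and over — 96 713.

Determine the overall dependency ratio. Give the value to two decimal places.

Total dependency ratio = (41 279 + 96 713) / 234 994 × 100 = 137 992 / 234 994 × 100 = 58.72

Total dependency ratio: 58.72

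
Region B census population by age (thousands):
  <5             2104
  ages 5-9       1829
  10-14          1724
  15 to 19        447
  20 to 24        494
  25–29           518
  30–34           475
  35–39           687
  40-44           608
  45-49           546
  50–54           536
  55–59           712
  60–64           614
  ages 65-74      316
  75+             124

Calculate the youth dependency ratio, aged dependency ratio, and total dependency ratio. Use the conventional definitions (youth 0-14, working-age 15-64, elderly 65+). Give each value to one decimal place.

Youth dependency ratio: 100.4
Old-age dependency ratio: 7.8
Total dependency ratio: 108.2

0–14: 2104 + 1829 + 1724 = 5657
15–64: 447 + 494 + 518 + 475 + 687 + 608 + 546 + 536 + 712 + 614 = 5637
65+: 316 + 124 = 440
Youth dependency ratio = 5657 / 5637 × 100 = 100.4
Old-age dependency ratio = 440 / 5637 × 100 = 7.8
Total dependency ratio = (5657 + 440) / 5637 × 100 = 6097 / 5637 × 100 = 108.2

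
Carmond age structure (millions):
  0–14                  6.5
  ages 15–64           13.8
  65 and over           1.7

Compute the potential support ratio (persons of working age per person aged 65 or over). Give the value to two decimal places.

Potential support ratio = 13.8 / 1.7 = 8.12

Potential support ratio: 8.12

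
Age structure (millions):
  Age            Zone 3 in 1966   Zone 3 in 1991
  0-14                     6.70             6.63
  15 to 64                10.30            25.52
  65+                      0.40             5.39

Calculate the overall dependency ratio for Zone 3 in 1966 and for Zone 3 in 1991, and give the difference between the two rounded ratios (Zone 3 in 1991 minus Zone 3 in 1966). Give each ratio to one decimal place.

Zone 3 in 1966: 68.9
Zone 3 in 1991: 47.1
Difference: -21.8

Zone 3 in 1966: (6.70 + 0.40) / 10.30 × 100 = 7.10 / 10.30 × 100 = 68.9
Zone 3 in 1991: (6.63 + 5.39) / 25.52 × 100 = 12.02 / 25.52 × 100 = 47.1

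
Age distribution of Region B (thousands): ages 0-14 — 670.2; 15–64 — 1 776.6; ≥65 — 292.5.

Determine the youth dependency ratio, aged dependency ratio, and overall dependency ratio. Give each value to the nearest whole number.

Youth dependency ratio = 670.2 / 1 776.6 × 100 = 38
Old-age dependency ratio = 292.5 / 1 776.6 × 100 = 16
Total dependency ratio = (670.2 + 292.5) / 1 776.6 × 100 = 962.7 / 1 776.6 × 100 = 54

Youth dependency ratio: 38
Old-age dependency ratio: 16
Total dependency ratio: 54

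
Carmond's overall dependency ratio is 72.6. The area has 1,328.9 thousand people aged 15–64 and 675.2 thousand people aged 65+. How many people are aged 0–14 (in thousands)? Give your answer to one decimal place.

Total dependency ratio = (youth + elderly) / working-age × 100
72.6 = (Y + 675.2) / 1,328.9 × 100
⇒ 289.6

Aged 0–14: 289.6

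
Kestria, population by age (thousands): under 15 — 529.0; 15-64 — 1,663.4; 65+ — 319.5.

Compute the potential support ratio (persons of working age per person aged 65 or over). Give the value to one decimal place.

Potential support ratio = 1,663.4 / 319.5 = 5.2

Potential support ratio: 5.2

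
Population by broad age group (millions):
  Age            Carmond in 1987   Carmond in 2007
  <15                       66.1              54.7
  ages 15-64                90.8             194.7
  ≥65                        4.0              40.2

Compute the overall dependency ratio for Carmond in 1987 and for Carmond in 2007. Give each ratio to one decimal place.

Carmond in 1987: (66.1 + 4.0) / 90.8 × 100 = 70.1 / 90.8 × 100 = 77.2
Carmond in 2007: (54.7 + 40.2) / 194.7 × 100 = 94.9 / 194.7 × 100 = 48.7

Carmond in 1987: 77.2
Carmond in 2007: 48.7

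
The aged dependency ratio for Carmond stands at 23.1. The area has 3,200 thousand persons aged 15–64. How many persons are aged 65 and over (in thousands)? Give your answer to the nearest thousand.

Old-age dependency ratio = elderly / working-age × 100
23.1 = E / 3,200 × 100
⇒ 739

Aged 65 and over: 739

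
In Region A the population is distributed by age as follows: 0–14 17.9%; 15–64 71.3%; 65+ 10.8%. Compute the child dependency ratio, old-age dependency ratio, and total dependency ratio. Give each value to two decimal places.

Youth dependency ratio: 25.11
Old-age dependency ratio: 15.15
Total dependency ratio: 40.25

Youth dependency ratio = 17.9 / 71.3 × 100 = 25.11
Old-age dependency ratio = 10.8 / 71.3 × 100 = 15.15
Total dependency ratio = (17.9 + 10.8) / 71.3 × 100 = 28.7 / 71.3 × 100 = 40.25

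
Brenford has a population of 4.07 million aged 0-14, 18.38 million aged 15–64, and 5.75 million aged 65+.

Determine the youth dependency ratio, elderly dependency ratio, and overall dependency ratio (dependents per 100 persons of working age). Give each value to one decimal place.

Youth dependency ratio: 22.1
Old-age dependency ratio: 31.3
Total dependency ratio: 53.4

Youth dependency ratio = 4.07 / 18.38 × 100 = 22.1
Old-age dependency ratio = 5.75 / 18.38 × 100 = 31.3
Total dependency ratio = (4.07 + 5.75) / 18.38 × 100 = 9.82 / 18.38 × 100 = 53.4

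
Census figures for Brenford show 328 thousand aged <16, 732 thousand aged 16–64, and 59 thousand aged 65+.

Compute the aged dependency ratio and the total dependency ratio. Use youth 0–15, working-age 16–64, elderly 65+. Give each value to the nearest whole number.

Old-age dependency ratio = 59 / 732 × 100 = 8
Total dependency ratio = (328 + 59) / 732 × 100 = 387 / 732 × 100 = 53

Old-age dependency ratio: 8
Total dependency ratio: 53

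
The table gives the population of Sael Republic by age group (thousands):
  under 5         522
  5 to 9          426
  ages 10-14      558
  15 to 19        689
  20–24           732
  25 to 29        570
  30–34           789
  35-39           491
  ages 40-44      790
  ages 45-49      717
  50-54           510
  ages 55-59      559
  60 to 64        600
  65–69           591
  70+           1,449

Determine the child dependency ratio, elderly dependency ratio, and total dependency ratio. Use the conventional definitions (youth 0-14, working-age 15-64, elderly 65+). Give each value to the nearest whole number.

Youth dependency ratio: 23
Old-age dependency ratio: 32
Total dependency ratio: 55

0–14: 522 + 426 + 558 = 1,506
15–64: 689 + 732 + 570 + 789 + 491 + 790 + 717 + 510 + 559 + 600 = 6,447
65+: 591 + 1,449 = 2,040
Youth dependency ratio = 1,506 / 6,447 × 100 = 23
Old-age dependency ratio = 2,040 / 6,447 × 100 = 32
Total dependency ratio = (1,506 + 2,040) / 6,447 × 100 = 3,546 / 6,447 × 100 = 55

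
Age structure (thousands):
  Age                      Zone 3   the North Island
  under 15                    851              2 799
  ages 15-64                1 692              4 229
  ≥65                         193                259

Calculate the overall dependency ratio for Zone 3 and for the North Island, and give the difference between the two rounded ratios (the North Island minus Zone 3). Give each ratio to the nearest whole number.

Zone 3: (851 + 193) / 1 692 × 100 = 1 044 / 1 692 × 100 = 62
the North Island: (2 799 + 259) / 4 229 × 100 = 3 058 / 4 229 × 100 = 72

Zone 3: 62
the North Island: 72
Difference: +10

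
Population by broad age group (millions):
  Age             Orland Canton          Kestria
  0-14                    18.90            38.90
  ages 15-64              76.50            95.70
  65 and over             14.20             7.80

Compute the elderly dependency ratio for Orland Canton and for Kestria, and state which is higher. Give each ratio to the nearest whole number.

Orland Canton: 14.20 / 76.50 × 100 = 19
Kestria: 7.80 / 95.70 × 100 = 8

Orland Canton: 19
Kestria: 8
Higher: Orland Canton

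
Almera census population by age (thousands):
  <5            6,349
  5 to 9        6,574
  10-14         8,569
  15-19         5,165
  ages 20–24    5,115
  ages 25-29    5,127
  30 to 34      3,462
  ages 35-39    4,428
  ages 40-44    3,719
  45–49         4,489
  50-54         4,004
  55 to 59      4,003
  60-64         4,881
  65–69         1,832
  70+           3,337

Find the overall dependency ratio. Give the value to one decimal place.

Total dependency ratio: 60.1

0–14: 6,349 + 6,574 + 8,569 = 21,492
15–64: 5,165 + 5,115 + 5,127 + 3,462 + 4,428 + 3,719 + 4,489 + 4,004 + 4,003 + 4,881 = 44,393
65+: 1,832 + 3,337 = 5,169
Total dependency ratio = (21,492 + 5,169) / 44,393 × 100 = 26,661 / 44,393 × 100 = 60.1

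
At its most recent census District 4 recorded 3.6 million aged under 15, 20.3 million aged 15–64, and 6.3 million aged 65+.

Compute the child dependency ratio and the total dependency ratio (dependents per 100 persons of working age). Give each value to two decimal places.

Youth dependency ratio = 3.6 / 20.3 × 100 = 17.73
Total dependency ratio = (3.6 + 6.3) / 20.3 × 100 = 9.9 / 20.3 × 100 = 48.77

Youth dependency ratio: 17.73
Total dependency ratio: 48.77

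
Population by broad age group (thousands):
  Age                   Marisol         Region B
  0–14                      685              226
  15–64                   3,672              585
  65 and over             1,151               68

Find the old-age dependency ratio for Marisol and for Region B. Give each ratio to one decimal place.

Marisol: 31.3
Region B: 11.6

Marisol: 1,151 / 3,672 × 100 = 31.3
Region B: 68 / 585 × 100 = 11.6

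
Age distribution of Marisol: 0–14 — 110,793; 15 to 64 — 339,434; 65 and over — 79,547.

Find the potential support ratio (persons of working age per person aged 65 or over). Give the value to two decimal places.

Potential support ratio = 339,434 / 79,547 = 4.27

Potential support ratio: 4.27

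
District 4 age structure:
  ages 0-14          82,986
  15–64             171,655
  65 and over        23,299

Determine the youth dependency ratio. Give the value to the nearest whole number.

Youth dependency ratio: 48

Youth dependency ratio = 82,986 / 171,655 × 100 = 48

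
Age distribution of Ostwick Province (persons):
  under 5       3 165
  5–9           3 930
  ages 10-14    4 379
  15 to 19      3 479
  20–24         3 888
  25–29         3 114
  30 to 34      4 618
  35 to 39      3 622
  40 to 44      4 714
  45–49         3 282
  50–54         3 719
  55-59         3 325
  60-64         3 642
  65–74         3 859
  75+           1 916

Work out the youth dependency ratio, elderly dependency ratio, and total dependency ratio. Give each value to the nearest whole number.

0–14: 3 165 + 3 930 + 4 379 = 11 474
15–64: 3 479 + 3 888 + 3 114 + 4 618 + 3 622 + 4 714 + 3 282 + 3 719 + 3 325 + 3 642 = 37 403
65+: 3 859 + 1 916 = 5 775
Youth dependency ratio = 11 474 / 37 403 × 100 = 31
Old-age dependency ratio = 5 775 / 37 403 × 100 = 15
Total dependency ratio = (11 474 + 5 775) / 37 403 × 100 = 17 249 / 37 403 × 100 = 46

Youth dependency ratio: 31
Old-age dependency ratio: 15
Total dependency ratio: 46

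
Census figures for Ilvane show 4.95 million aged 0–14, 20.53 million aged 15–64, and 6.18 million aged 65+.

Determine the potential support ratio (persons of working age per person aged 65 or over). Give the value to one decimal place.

Potential support ratio = 20.53 / 6.18 = 3.3

Potential support ratio: 3.3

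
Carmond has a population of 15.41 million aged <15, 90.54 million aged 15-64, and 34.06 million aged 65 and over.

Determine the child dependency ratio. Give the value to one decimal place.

Youth dependency ratio = 15.41 / 90.54 × 100 = 17.0

Youth dependency ratio: 17.0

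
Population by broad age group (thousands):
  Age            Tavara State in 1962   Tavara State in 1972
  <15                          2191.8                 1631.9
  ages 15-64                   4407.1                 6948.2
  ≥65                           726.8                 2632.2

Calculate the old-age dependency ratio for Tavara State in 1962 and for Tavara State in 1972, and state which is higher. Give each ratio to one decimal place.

Tavara State in 1962: 726.8 / 4407.1 × 100 = 16.5
Tavara State in 1972: 2632.2 / 6948.2 × 100 = 37.9

Tavara State in 1962: 16.5
Tavara State in 1972: 37.9
Higher: Tavara State in 1972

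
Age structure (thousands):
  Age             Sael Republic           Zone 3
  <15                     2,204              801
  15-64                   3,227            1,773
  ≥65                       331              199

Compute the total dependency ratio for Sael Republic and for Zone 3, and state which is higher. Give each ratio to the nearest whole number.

Sael Republic: 79
Zone 3: 56
Higher: Sael Republic

Sael Republic: (2,204 + 331) / 3,227 × 100 = 2,535 / 3,227 × 100 = 79
Zone 3: (801 + 199) / 1,773 × 100 = 1,000 / 1,773 × 100 = 56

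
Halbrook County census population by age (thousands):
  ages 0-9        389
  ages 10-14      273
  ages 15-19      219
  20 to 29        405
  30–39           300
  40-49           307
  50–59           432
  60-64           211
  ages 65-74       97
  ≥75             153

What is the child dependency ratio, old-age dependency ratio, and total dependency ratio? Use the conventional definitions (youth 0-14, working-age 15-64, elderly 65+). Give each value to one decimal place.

0–14: 389 + 273 = 662
15–64: 219 + 405 + 300 + 307 + 432 + 211 = 1 874
65+: 97 + 153 = 250
Youth dependency ratio = 662 / 1 874 × 100 = 35.3
Old-age dependency ratio = 250 / 1 874 × 100 = 13.3
Total dependency ratio = (662 + 250) / 1 874 × 100 = 912 / 1 874 × 100 = 48.7

Youth dependency ratio: 35.3
Old-age dependency ratio: 13.3
Total dependency ratio: 48.7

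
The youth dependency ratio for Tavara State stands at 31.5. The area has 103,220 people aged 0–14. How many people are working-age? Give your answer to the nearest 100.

Working-age: 327,700

Youth dependency ratio = youth / working-age × 100
31.5 = 103,220 / W × 100
⇒ 327,700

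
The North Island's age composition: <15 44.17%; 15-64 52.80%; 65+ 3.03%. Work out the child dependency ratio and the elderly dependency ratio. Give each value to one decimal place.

Youth dependency ratio = 44.17 / 52.80 × 100 = 83.7
Old-age dependency ratio = 3.03 / 52.80 × 100 = 5.7

Youth dependency ratio: 83.7
Old-age dependency ratio: 5.7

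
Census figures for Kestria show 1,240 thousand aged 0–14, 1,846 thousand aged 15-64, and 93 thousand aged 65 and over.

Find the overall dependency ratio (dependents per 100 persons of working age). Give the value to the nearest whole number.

Total dependency ratio: 72

Total dependency ratio = (1,240 + 93) / 1,846 × 100 = 1,333 / 1,846 × 100 = 72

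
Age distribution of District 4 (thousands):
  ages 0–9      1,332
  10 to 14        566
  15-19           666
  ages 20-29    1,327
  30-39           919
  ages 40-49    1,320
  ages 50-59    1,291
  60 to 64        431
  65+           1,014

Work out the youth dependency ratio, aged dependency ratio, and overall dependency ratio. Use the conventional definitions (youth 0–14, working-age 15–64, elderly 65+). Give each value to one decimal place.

Youth dependency ratio: 31.9
Old-age dependency ratio: 17.0
Total dependency ratio: 48.9

0–14: 1,332 + 566 = 1,898
15–64: 666 + 1,327 + 919 + 1,320 + 1,291 + 431 = 5,954
65+: 1,014
Youth dependency ratio = 1,898 / 5,954 × 100 = 31.9
Old-age dependency ratio = 1,014 / 5,954 × 100 = 17.0
Total dependency ratio = (1,898 + 1,014) / 5,954 × 100 = 2,912 / 5,954 × 100 = 48.9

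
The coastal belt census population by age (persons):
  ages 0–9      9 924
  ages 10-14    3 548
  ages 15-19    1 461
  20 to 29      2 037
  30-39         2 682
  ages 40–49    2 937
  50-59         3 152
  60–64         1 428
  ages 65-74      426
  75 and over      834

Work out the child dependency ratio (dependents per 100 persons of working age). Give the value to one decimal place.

Youth dependency ratio: 98.4

0–14: 9 924 + 3 548 = 13 472
15–64: 1 461 + 2 037 + 2 682 + 2 937 + 3 152 + 1 428 = 13 697
65+: 426 + 834 = 1 260
Youth dependency ratio = 13 472 / 13 697 × 100 = 98.4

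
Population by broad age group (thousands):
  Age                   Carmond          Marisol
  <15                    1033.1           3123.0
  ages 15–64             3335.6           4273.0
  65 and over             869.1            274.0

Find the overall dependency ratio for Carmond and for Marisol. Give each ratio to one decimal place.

Carmond: 57.0
Marisol: 79.5

Carmond: (1033.1 + 869.1) / 3335.6 × 100 = 1902.2 / 3335.6 × 100 = 57.0
Marisol: (3123.0 + 274.0) / 4273.0 × 100 = 3397.0 / 4273.0 × 100 = 79.5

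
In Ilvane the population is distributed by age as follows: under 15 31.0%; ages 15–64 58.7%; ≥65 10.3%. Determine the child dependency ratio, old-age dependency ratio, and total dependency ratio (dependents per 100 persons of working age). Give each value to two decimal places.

Youth dependency ratio = 31.0 / 58.7 × 100 = 52.81
Old-age dependency ratio = 10.3 / 58.7 × 100 = 17.55
Total dependency ratio = (31.0 + 10.3) / 58.7 × 100 = 41.3 / 58.7 × 100 = 70.36

Youth dependency ratio: 52.81
Old-age dependency ratio: 17.55
Total dependency ratio: 70.36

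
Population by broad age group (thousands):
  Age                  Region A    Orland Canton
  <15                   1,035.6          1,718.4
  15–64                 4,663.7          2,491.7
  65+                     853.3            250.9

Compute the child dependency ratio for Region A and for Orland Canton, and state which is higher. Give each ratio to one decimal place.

Region A: 22.2
Orland Canton: 69.0
Higher: Orland Canton

Region A: 1,035.6 / 4,663.7 × 100 = 22.2
Orland Canton: 1,718.4 / 2,491.7 × 100 = 69.0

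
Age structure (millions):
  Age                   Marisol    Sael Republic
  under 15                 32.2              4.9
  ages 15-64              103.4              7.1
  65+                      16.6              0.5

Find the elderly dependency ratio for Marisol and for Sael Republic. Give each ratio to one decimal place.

Marisol: 16.1
Sael Republic: 7.0

Marisol: 16.6 / 103.4 × 100 = 16.1
Sael Republic: 0.5 / 7.1 × 100 = 7.0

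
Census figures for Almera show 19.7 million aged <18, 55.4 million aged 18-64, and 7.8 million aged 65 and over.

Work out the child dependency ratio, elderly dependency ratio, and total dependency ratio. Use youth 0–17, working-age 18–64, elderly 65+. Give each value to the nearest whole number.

Youth dependency ratio: 36
Old-age dependency ratio: 14
Total dependency ratio: 50

Youth dependency ratio = 19.7 / 55.4 × 100 = 36
Old-age dependency ratio = 7.8 / 55.4 × 100 = 14
Total dependency ratio = (19.7 + 7.8) / 55.4 × 100 = 27.5 / 55.4 × 100 = 50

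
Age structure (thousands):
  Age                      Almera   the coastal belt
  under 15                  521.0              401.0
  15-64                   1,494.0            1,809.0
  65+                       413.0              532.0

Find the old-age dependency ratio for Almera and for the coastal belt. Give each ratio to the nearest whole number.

Almera: 28
the coastal belt: 29

Almera: 413.0 / 1,494.0 × 100 = 28
the coastal belt: 532.0 / 1,809.0 × 100 = 29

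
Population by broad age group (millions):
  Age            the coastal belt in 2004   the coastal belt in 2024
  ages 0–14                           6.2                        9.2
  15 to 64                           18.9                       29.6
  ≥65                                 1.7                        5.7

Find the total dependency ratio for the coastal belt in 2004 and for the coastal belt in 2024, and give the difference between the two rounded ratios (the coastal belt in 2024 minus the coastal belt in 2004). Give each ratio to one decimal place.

the coastal belt in 2004: (6.2 + 1.7) / 18.9 × 100 = 7.9 / 18.9 × 100 = 41.8
the coastal belt in 2024: (9.2 + 5.7) / 29.6 × 100 = 14.9 / 29.6 × 100 = 50.3

the coastal belt in 2004: 41.8
the coastal belt in 2024: 50.3
Difference: +8.5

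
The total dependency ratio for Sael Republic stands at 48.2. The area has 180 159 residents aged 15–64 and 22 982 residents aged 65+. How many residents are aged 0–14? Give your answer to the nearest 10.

Total dependency ratio = (youth + elderly) / working-age × 100
48.2 = (Y + 22 982) / 180 159 × 100
⇒ 63 850

Aged 0–14: 63 850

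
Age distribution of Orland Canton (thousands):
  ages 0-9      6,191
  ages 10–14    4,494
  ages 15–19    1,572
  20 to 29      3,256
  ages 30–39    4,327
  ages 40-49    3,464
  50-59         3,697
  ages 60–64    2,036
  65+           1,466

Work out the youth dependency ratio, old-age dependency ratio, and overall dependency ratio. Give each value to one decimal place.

0–14: 6,191 + 4,494 = 10,685
15–64: 1,572 + 3,256 + 4,327 + 3,464 + 3,697 + 2,036 = 18,352
65+: 1,466
Youth dependency ratio = 10,685 / 18,352 × 100 = 58.2
Old-age dependency ratio = 1,466 / 18,352 × 100 = 8.0
Total dependency ratio = (10,685 + 1,466) / 18,352 × 100 = 12,151 / 18,352 × 100 = 66.2

Youth dependency ratio: 58.2
Old-age dependency ratio: 8.0
Total dependency ratio: 66.2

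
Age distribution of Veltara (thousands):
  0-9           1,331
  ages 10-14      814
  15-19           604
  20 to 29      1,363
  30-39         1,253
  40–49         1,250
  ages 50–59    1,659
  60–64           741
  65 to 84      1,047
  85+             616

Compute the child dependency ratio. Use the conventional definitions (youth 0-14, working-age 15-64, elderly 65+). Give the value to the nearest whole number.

Youth dependency ratio: 31

0–14: 1,331 + 814 = 2,145
15–64: 604 + 1,363 + 1,253 + 1,250 + 1,659 + 741 = 6,870
65+: 1,047 + 616 = 1,663
Youth dependency ratio = 2,145 / 6,870 × 100 = 31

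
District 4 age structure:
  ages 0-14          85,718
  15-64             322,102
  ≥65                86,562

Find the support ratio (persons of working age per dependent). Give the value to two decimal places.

Support ratio = 322,102 / (85,718 + 86,562) = 322,102 / 172,280 = 1.87

Support ratio: 1.87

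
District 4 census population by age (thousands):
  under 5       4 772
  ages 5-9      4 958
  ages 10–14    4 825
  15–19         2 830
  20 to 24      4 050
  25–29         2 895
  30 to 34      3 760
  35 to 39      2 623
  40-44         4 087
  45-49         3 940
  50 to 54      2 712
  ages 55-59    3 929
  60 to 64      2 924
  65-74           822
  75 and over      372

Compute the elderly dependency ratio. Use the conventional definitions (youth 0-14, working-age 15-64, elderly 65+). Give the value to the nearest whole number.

Old-age dependency ratio: 4

0–14: 4 772 + 4 958 + 4 825 = 14 555
15–64: 2 830 + 4 050 + 2 895 + 3 760 + 2 623 + 4 087 + 3 940 + 2 712 + 3 929 + 2 924 = 33 750
65+: 822 + 372 = 1 194
Old-age dependency ratio = 1 194 / 33 750 × 100 = 4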